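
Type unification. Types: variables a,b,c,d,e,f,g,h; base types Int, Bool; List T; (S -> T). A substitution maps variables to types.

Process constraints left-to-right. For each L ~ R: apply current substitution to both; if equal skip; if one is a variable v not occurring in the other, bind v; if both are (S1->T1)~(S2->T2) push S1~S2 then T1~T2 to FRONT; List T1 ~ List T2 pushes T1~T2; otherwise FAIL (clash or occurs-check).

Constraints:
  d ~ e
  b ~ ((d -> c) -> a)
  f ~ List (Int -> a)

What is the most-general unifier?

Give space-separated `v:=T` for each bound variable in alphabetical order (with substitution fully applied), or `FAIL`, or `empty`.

step 1: unify d ~ e  [subst: {-} | 2 pending]
  bind d := e
step 2: unify b ~ ((e -> c) -> a)  [subst: {d:=e} | 1 pending]
  bind b := ((e -> c) -> a)
step 3: unify f ~ List (Int -> a)  [subst: {d:=e, b:=((e -> c) -> a)} | 0 pending]
  bind f := List (Int -> a)

Answer: b:=((e -> c) -> a) d:=e f:=List (Int -> a)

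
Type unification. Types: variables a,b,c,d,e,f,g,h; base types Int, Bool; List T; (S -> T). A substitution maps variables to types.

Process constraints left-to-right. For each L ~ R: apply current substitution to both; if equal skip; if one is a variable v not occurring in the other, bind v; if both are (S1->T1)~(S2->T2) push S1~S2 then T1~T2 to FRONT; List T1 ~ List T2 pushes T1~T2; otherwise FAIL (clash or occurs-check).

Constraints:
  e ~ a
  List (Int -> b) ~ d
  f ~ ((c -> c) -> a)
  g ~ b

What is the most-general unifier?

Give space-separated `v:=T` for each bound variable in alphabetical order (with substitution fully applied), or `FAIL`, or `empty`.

Answer: d:=List (Int -> b) e:=a f:=((c -> c) -> a) g:=b

Derivation:
step 1: unify e ~ a  [subst: {-} | 3 pending]
  bind e := a
step 2: unify List (Int -> b) ~ d  [subst: {e:=a} | 2 pending]
  bind d := List (Int -> b)
step 3: unify f ~ ((c -> c) -> a)  [subst: {e:=a, d:=List (Int -> b)} | 1 pending]
  bind f := ((c -> c) -> a)
step 4: unify g ~ b  [subst: {e:=a, d:=List (Int -> b), f:=((c -> c) -> a)} | 0 pending]
  bind g := b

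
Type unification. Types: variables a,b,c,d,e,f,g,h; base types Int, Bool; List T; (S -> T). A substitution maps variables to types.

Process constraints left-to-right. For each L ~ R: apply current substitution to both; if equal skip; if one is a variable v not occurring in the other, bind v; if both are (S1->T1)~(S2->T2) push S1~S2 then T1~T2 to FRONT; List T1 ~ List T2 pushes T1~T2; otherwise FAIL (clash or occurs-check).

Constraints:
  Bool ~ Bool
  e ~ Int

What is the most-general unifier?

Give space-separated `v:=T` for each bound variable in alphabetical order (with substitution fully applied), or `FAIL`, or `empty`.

step 1: unify Bool ~ Bool  [subst: {-} | 1 pending]
  -> identical, skip
step 2: unify e ~ Int  [subst: {-} | 0 pending]
  bind e := Int

Answer: e:=Int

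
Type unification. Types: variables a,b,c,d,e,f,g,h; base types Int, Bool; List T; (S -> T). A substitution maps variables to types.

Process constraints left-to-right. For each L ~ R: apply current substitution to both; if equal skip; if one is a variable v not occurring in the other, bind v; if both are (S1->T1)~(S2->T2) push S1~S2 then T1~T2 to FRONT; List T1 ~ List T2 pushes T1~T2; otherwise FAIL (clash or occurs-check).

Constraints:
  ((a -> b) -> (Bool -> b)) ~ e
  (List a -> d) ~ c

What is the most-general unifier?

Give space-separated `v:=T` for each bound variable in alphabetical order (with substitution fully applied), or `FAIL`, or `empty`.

Answer: c:=(List a -> d) e:=((a -> b) -> (Bool -> b))

Derivation:
step 1: unify ((a -> b) -> (Bool -> b)) ~ e  [subst: {-} | 1 pending]
  bind e := ((a -> b) -> (Bool -> b))
step 2: unify (List a -> d) ~ c  [subst: {e:=((a -> b) -> (Bool -> b))} | 0 pending]
  bind c := (List a -> d)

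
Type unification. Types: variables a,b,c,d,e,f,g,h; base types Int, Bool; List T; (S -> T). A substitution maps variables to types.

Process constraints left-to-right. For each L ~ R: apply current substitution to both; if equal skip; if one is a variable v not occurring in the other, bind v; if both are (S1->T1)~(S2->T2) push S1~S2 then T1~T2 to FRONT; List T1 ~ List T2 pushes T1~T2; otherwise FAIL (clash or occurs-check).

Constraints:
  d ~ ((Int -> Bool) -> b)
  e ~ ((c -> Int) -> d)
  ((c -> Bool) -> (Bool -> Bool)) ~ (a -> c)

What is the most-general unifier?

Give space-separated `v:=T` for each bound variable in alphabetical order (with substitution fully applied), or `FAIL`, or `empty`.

Answer: a:=((Bool -> Bool) -> Bool) c:=(Bool -> Bool) d:=((Int -> Bool) -> b) e:=(((Bool -> Bool) -> Int) -> ((Int -> Bool) -> b))

Derivation:
step 1: unify d ~ ((Int -> Bool) -> b)  [subst: {-} | 2 pending]
  bind d := ((Int -> Bool) -> b)
step 2: unify e ~ ((c -> Int) -> ((Int -> Bool) -> b))  [subst: {d:=((Int -> Bool) -> b)} | 1 pending]
  bind e := ((c -> Int) -> ((Int -> Bool) -> b))
step 3: unify ((c -> Bool) -> (Bool -> Bool)) ~ (a -> c)  [subst: {d:=((Int -> Bool) -> b), e:=((c -> Int) -> ((Int -> Bool) -> b))} | 0 pending]
  -> decompose arrow: push (c -> Bool)~a, (Bool -> Bool)~c
step 4: unify (c -> Bool) ~ a  [subst: {d:=((Int -> Bool) -> b), e:=((c -> Int) -> ((Int -> Bool) -> b))} | 1 pending]
  bind a := (c -> Bool)
step 5: unify (Bool -> Bool) ~ c  [subst: {d:=((Int -> Bool) -> b), e:=((c -> Int) -> ((Int -> Bool) -> b)), a:=(c -> Bool)} | 0 pending]
  bind c := (Bool -> Bool)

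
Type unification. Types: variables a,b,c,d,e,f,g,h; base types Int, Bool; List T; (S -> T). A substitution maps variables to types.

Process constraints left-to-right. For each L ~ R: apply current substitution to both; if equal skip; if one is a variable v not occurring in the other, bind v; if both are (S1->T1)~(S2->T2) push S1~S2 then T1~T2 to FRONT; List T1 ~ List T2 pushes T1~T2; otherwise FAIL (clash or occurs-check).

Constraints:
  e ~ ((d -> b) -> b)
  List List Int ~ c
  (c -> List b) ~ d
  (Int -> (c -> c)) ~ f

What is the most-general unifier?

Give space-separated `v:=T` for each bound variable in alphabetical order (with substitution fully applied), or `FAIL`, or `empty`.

Answer: c:=List List Int d:=(List List Int -> List b) e:=(((List List Int -> List b) -> b) -> b) f:=(Int -> (List List Int -> List List Int))

Derivation:
step 1: unify e ~ ((d -> b) -> b)  [subst: {-} | 3 pending]
  bind e := ((d -> b) -> b)
step 2: unify List List Int ~ c  [subst: {e:=((d -> b) -> b)} | 2 pending]
  bind c := List List Int
step 3: unify (List List Int -> List b) ~ d  [subst: {e:=((d -> b) -> b), c:=List List Int} | 1 pending]
  bind d := (List List Int -> List b)
step 4: unify (Int -> (List List Int -> List List Int)) ~ f  [subst: {e:=((d -> b) -> b), c:=List List Int, d:=(List List Int -> List b)} | 0 pending]
  bind f := (Int -> (List List Int -> List List Int))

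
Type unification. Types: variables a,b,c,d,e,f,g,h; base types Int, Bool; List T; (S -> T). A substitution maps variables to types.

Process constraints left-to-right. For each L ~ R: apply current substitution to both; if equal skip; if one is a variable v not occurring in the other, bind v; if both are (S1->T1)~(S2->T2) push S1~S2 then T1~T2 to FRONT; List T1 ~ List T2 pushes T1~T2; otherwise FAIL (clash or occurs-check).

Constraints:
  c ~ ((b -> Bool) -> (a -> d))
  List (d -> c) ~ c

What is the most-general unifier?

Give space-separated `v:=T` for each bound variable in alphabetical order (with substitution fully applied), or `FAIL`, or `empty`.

Answer: FAIL

Derivation:
step 1: unify c ~ ((b -> Bool) -> (a -> d))  [subst: {-} | 1 pending]
  bind c := ((b -> Bool) -> (a -> d))
step 2: unify List (d -> ((b -> Bool) -> (a -> d))) ~ ((b -> Bool) -> (a -> d))  [subst: {c:=((b -> Bool) -> (a -> d))} | 0 pending]
  clash: List (d -> ((b -> Bool) -> (a -> d))) vs ((b -> Bool) -> (a -> d))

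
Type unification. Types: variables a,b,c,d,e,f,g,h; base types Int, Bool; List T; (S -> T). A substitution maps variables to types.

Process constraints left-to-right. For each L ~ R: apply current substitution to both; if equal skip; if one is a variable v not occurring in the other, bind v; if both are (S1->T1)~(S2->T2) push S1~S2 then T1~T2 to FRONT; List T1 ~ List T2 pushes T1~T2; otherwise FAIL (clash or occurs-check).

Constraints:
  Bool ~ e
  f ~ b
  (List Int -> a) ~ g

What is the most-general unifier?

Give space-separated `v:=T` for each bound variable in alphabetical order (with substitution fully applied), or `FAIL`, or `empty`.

Answer: e:=Bool f:=b g:=(List Int -> a)

Derivation:
step 1: unify Bool ~ e  [subst: {-} | 2 pending]
  bind e := Bool
step 2: unify f ~ b  [subst: {e:=Bool} | 1 pending]
  bind f := b
step 3: unify (List Int -> a) ~ g  [subst: {e:=Bool, f:=b} | 0 pending]
  bind g := (List Int -> a)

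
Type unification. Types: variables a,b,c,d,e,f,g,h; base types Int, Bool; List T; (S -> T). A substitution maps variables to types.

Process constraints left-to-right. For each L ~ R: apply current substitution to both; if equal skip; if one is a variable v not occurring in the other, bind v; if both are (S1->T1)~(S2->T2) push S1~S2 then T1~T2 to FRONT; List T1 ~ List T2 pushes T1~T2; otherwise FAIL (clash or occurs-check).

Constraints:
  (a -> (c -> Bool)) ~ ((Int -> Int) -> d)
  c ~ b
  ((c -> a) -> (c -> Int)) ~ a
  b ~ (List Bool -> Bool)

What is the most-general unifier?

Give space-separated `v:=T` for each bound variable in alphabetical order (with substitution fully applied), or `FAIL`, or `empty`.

step 1: unify (a -> (c -> Bool)) ~ ((Int -> Int) -> d)  [subst: {-} | 3 pending]
  -> decompose arrow: push a~(Int -> Int), (c -> Bool)~d
step 2: unify a ~ (Int -> Int)  [subst: {-} | 4 pending]
  bind a := (Int -> Int)
step 3: unify (c -> Bool) ~ d  [subst: {a:=(Int -> Int)} | 3 pending]
  bind d := (c -> Bool)
step 4: unify c ~ b  [subst: {a:=(Int -> Int), d:=(c -> Bool)} | 2 pending]
  bind c := b
step 5: unify ((b -> (Int -> Int)) -> (b -> Int)) ~ (Int -> Int)  [subst: {a:=(Int -> Int), d:=(c -> Bool), c:=b} | 1 pending]
  -> decompose arrow: push (b -> (Int -> Int))~Int, (b -> Int)~Int
step 6: unify (b -> (Int -> Int)) ~ Int  [subst: {a:=(Int -> Int), d:=(c -> Bool), c:=b} | 2 pending]
  clash: (b -> (Int -> Int)) vs Int

Answer: FAIL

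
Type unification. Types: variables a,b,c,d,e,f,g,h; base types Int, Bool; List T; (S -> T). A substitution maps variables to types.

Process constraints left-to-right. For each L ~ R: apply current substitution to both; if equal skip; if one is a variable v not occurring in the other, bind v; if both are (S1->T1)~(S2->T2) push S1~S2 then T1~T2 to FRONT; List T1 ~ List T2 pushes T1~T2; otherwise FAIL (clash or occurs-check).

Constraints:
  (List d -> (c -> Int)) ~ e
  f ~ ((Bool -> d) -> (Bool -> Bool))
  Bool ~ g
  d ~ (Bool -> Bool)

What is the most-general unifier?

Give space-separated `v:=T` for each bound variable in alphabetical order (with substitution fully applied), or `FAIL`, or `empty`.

step 1: unify (List d -> (c -> Int)) ~ e  [subst: {-} | 3 pending]
  bind e := (List d -> (c -> Int))
step 2: unify f ~ ((Bool -> d) -> (Bool -> Bool))  [subst: {e:=(List d -> (c -> Int))} | 2 pending]
  bind f := ((Bool -> d) -> (Bool -> Bool))
step 3: unify Bool ~ g  [subst: {e:=(List d -> (c -> Int)), f:=((Bool -> d) -> (Bool -> Bool))} | 1 pending]
  bind g := Bool
step 4: unify d ~ (Bool -> Bool)  [subst: {e:=(List d -> (c -> Int)), f:=((Bool -> d) -> (Bool -> Bool)), g:=Bool} | 0 pending]
  bind d := (Bool -> Bool)

Answer: d:=(Bool -> Bool) e:=(List (Bool -> Bool) -> (c -> Int)) f:=((Bool -> (Bool -> Bool)) -> (Bool -> Bool)) g:=Bool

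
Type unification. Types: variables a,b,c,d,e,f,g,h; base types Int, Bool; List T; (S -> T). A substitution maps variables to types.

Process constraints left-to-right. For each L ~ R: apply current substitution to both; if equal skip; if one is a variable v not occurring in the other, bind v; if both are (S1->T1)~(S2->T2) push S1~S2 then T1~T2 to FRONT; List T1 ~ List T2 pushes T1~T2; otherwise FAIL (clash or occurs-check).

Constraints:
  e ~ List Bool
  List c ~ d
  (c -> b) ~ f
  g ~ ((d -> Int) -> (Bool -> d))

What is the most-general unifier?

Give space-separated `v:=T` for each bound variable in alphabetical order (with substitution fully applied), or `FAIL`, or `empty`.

Answer: d:=List c e:=List Bool f:=(c -> b) g:=((List c -> Int) -> (Bool -> List c))

Derivation:
step 1: unify e ~ List Bool  [subst: {-} | 3 pending]
  bind e := List Bool
step 2: unify List c ~ d  [subst: {e:=List Bool} | 2 pending]
  bind d := List c
step 3: unify (c -> b) ~ f  [subst: {e:=List Bool, d:=List c} | 1 pending]
  bind f := (c -> b)
step 4: unify g ~ ((List c -> Int) -> (Bool -> List c))  [subst: {e:=List Bool, d:=List c, f:=(c -> b)} | 0 pending]
  bind g := ((List c -> Int) -> (Bool -> List c))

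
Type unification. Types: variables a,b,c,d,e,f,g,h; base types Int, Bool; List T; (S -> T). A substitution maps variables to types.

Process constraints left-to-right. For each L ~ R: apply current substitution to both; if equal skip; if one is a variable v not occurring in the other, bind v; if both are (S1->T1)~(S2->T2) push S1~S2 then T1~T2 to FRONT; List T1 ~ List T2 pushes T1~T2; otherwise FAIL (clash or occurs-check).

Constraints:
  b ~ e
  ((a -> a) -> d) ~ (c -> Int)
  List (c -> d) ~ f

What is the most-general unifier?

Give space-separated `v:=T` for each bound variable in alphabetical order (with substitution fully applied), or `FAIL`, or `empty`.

Answer: b:=e c:=(a -> a) d:=Int f:=List ((a -> a) -> Int)

Derivation:
step 1: unify b ~ e  [subst: {-} | 2 pending]
  bind b := e
step 2: unify ((a -> a) -> d) ~ (c -> Int)  [subst: {b:=e} | 1 pending]
  -> decompose arrow: push (a -> a)~c, d~Int
step 3: unify (a -> a) ~ c  [subst: {b:=e} | 2 pending]
  bind c := (a -> a)
step 4: unify d ~ Int  [subst: {b:=e, c:=(a -> a)} | 1 pending]
  bind d := Int
step 5: unify List ((a -> a) -> Int) ~ f  [subst: {b:=e, c:=(a -> a), d:=Int} | 0 pending]
  bind f := List ((a -> a) -> Int)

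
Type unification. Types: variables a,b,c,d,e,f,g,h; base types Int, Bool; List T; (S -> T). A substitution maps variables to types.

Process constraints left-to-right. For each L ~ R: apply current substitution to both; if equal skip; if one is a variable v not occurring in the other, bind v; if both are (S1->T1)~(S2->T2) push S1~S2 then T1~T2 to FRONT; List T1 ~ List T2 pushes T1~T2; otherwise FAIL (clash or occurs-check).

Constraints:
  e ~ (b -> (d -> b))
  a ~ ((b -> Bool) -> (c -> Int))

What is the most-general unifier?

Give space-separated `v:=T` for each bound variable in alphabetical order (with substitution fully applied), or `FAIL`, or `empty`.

Answer: a:=((b -> Bool) -> (c -> Int)) e:=(b -> (d -> b))

Derivation:
step 1: unify e ~ (b -> (d -> b))  [subst: {-} | 1 pending]
  bind e := (b -> (d -> b))
step 2: unify a ~ ((b -> Bool) -> (c -> Int))  [subst: {e:=(b -> (d -> b))} | 0 pending]
  bind a := ((b -> Bool) -> (c -> Int))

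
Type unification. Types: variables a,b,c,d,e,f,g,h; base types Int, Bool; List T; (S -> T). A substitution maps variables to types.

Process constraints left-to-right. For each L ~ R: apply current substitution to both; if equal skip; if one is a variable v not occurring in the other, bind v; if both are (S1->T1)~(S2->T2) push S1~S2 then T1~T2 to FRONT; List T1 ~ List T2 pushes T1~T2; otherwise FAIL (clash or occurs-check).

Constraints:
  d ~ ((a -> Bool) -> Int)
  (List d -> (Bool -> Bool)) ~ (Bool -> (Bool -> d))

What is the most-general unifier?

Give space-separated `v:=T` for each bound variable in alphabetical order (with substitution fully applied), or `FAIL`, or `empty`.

Answer: FAIL

Derivation:
step 1: unify d ~ ((a -> Bool) -> Int)  [subst: {-} | 1 pending]
  bind d := ((a -> Bool) -> Int)
step 2: unify (List ((a -> Bool) -> Int) -> (Bool -> Bool)) ~ (Bool -> (Bool -> ((a -> Bool) -> Int)))  [subst: {d:=((a -> Bool) -> Int)} | 0 pending]
  -> decompose arrow: push List ((a -> Bool) -> Int)~Bool, (Bool -> Bool)~(Bool -> ((a -> Bool) -> Int))
step 3: unify List ((a -> Bool) -> Int) ~ Bool  [subst: {d:=((a -> Bool) -> Int)} | 1 pending]
  clash: List ((a -> Bool) -> Int) vs Bool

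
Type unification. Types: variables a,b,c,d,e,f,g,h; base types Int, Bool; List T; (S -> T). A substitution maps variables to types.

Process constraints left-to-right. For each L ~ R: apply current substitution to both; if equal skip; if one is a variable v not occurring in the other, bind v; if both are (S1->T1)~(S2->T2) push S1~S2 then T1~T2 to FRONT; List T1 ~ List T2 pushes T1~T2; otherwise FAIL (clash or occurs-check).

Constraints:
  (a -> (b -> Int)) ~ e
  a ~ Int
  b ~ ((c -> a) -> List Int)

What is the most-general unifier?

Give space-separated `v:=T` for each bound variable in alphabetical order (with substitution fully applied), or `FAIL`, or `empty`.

Answer: a:=Int b:=((c -> Int) -> List Int) e:=(Int -> (((c -> Int) -> List Int) -> Int))

Derivation:
step 1: unify (a -> (b -> Int)) ~ e  [subst: {-} | 2 pending]
  bind e := (a -> (b -> Int))
step 2: unify a ~ Int  [subst: {e:=(a -> (b -> Int))} | 1 pending]
  bind a := Int
step 3: unify b ~ ((c -> Int) -> List Int)  [subst: {e:=(a -> (b -> Int)), a:=Int} | 0 pending]
  bind b := ((c -> Int) -> List Int)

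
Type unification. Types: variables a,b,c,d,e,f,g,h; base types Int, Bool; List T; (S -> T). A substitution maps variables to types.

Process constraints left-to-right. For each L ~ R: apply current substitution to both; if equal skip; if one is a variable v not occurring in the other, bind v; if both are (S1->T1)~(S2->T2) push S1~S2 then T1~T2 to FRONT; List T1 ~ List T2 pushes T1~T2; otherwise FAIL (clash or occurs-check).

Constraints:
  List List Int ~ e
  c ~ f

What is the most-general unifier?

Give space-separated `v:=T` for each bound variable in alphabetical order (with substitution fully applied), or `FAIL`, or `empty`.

step 1: unify List List Int ~ e  [subst: {-} | 1 pending]
  bind e := List List Int
step 2: unify c ~ f  [subst: {e:=List List Int} | 0 pending]
  bind c := f

Answer: c:=f e:=List List Int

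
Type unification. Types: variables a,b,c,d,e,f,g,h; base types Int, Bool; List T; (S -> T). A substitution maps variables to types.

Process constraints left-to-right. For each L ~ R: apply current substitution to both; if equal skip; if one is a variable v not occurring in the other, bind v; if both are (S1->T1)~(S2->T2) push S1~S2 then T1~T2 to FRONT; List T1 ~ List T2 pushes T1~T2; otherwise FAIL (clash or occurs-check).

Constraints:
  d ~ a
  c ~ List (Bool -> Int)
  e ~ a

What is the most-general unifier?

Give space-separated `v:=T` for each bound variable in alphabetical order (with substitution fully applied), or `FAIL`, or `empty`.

Answer: c:=List (Bool -> Int) d:=a e:=a

Derivation:
step 1: unify d ~ a  [subst: {-} | 2 pending]
  bind d := a
step 2: unify c ~ List (Bool -> Int)  [subst: {d:=a} | 1 pending]
  bind c := List (Bool -> Int)
step 3: unify e ~ a  [subst: {d:=a, c:=List (Bool -> Int)} | 0 pending]
  bind e := a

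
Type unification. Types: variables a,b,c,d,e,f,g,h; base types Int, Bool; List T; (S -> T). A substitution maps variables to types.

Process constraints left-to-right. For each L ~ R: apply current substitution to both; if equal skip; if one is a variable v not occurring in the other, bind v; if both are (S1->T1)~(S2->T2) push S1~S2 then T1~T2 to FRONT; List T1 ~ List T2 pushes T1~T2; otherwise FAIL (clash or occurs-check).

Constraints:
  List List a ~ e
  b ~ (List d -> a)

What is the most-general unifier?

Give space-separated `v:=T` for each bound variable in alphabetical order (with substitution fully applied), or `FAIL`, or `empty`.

step 1: unify List List a ~ e  [subst: {-} | 1 pending]
  bind e := List List a
step 2: unify b ~ (List d -> a)  [subst: {e:=List List a} | 0 pending]
  bind b := (List d -> a)

Answer: b:=(List d -> a) e:=List List a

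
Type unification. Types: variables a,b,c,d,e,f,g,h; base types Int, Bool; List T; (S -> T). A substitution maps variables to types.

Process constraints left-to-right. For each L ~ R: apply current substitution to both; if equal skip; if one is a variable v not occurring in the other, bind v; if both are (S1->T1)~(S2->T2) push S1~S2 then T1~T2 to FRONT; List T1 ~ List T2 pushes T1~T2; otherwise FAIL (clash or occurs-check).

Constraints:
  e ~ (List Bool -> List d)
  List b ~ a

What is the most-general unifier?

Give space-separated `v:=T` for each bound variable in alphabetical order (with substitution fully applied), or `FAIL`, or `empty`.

Answer: a:=List b e:=(List Bool -> List d)

Derivation:
step 1: unify e ~ (List Bool -> List d)  [subst: {-} | 1 pending]
  bind e := (List Bool -> List d)
step 2: unify List b ~ a  [subst: {e:=(List Bool -> List d)} | 0 pending]
  bind a := List b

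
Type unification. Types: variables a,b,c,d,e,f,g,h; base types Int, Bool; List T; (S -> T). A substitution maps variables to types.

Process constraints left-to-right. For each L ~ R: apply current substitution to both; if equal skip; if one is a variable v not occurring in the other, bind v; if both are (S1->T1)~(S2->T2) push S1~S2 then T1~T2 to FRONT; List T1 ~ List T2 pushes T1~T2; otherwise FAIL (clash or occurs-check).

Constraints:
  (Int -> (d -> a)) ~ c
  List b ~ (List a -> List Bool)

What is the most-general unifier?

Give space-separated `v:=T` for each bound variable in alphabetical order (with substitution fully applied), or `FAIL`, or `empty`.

step 1: unify (Int -> (d -> a)) ~ c  [subst: {-} | 1 pending]
  bind c := (Int -> (d -> a))
step 2: unify List b ~ (List a -> List Bool)  [subst: {c:=(Int -> (d -> a))} | 0 pending]
  clash: List b vs (List a -> List Bool)

Answer: FAIL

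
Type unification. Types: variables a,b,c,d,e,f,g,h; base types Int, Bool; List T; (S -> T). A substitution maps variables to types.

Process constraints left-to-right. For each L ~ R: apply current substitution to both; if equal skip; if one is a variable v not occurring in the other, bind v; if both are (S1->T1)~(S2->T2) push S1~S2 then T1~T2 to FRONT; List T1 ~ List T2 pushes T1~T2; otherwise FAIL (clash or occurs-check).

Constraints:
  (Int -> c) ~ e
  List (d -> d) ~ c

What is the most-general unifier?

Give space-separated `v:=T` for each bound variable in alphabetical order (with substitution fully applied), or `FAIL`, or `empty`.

Answer: c:=List (d -> d) e:=(Int -> List (d -> d))

Derivation:
step 1: unify (Int -> c) ~ e  [subst: {-} | 1 pending]
  bind e := (Int -> c)
step 2: unify List (d -> d) ~ c  [subst: {e:=(Int -> c)} | 0 pending]
  bind c := List (d -> d)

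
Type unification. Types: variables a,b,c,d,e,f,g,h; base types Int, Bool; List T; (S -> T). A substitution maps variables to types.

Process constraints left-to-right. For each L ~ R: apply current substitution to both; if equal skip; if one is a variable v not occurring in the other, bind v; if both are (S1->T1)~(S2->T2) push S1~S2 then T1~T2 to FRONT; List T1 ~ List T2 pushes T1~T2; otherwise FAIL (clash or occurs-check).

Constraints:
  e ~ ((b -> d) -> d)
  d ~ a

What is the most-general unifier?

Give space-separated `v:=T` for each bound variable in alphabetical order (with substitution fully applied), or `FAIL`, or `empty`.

Answer: d:=a e:=((b -> a) -> a)

Derivation:
step 1: unify e ~ ((b -> d) -> d)  [subst: {-} | 1 pending]
  bind e := ((b -> d) -> d)
step 2: unify d ~ a  [subst: {e:=((b -> d) -> d)} | 0 pending]
  bind d := a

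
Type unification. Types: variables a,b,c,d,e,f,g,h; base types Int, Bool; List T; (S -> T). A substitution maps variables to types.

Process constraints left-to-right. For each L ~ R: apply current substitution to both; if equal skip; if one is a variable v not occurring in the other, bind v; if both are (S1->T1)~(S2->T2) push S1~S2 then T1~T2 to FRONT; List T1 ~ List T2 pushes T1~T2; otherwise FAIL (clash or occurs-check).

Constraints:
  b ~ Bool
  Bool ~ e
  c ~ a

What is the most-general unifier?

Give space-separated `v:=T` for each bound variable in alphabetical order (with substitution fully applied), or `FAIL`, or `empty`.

step 1: unify b ~ Bool  [subst: {-} | 2 pending]
  bind b := Bool
step 2: unify Bool ~ e  [subst: {b:=Bool} | 1 pending]
  bind e := Bool
step 3: unify c ~ a  [subst: {b:=Bool, e:=Bool} | 0 pending]
  bind c := a

Answer: b:=Bool c:=a e:=Bool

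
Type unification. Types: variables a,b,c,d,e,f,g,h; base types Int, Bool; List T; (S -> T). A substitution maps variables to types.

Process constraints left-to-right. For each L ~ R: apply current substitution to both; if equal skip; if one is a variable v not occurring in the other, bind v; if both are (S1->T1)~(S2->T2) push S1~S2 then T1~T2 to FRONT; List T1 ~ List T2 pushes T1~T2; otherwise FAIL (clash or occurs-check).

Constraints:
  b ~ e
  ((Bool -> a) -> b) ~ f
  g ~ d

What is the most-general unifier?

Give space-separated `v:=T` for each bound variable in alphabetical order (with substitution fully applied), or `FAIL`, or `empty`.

Answer: b:=e f:=((Bool -> a) -> e) g:=d

Derivation:
step 1: unify b ~ e  [subst: {-} | 2 pending]
  bind b := e
step 2: unify ((Bool -> a) -> e) ~ f  [subst: {b:=e} | 1 pending]
  bind f := ((Bool -> a) -> e)
step 3: unify g ~ d  [subst: {b:=e, f:=((Bool -> a) -> e)} | 0 pending]
  bind g := d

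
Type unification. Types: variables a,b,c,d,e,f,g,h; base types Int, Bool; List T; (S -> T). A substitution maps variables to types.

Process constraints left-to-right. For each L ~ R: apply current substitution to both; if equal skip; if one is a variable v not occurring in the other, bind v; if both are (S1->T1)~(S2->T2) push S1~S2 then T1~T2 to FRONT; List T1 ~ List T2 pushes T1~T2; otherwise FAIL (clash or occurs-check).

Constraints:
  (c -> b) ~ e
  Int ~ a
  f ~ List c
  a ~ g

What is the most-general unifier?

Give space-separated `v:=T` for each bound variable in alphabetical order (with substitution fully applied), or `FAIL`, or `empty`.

Answer: a:=Int e:=(c -> b) f:=List c g:=Int

Derivation:
step 1: unify (c -> b) ~ e  [subst: {-} | 3 pending]
  bind e := (c -> b)
step 2: unify Int ~ a  [subst: {e:=(c -> b)} | 2 pending]
  bind a := Int
step 3: unify f ~ List c  [subst: {e:=(c -> b), a:=Int} | 1 pending]
  bind f := List c
step 4: unify Int ~ g  [subst: {e:=(c -> b), a:=Int, f:=List c} | 0 pending]
  bind g := Int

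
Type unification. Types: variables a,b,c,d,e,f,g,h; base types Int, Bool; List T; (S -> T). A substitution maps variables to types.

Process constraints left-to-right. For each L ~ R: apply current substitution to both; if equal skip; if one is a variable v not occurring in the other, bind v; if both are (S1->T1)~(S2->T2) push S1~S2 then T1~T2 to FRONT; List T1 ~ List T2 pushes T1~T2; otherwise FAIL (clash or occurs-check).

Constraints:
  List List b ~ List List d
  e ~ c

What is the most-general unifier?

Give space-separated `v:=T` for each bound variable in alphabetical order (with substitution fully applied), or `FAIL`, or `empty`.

step 1: unify List List b ~ List List d  [subst: {-} | 1 pending]
  -> decompose List: push List b~List d
step 2: unify List b ~ List d  [subst: {-} | 1 pending]
  -> decompose List: push b~d
step 3: unify b ~ d  [subst: {-} | 1 pending]
  bind b := d
step 4: unify e ~ c  [subst: {b:=d} | 0 pending]
  bind e := c

Answer: b:=d e:=c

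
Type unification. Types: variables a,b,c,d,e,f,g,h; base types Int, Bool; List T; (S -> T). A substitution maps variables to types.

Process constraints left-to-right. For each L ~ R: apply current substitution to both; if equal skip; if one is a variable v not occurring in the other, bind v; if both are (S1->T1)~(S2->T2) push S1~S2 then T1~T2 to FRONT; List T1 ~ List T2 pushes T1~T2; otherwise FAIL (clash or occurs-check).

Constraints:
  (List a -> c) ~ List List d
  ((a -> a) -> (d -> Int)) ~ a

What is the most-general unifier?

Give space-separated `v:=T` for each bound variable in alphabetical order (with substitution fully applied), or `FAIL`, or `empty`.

Answer: FAIL

Derivation:
step 1: unify (List a -> c) ~ List List d  [subst: {-} | 1 pending]
  clash: (List a -> c) vs List List d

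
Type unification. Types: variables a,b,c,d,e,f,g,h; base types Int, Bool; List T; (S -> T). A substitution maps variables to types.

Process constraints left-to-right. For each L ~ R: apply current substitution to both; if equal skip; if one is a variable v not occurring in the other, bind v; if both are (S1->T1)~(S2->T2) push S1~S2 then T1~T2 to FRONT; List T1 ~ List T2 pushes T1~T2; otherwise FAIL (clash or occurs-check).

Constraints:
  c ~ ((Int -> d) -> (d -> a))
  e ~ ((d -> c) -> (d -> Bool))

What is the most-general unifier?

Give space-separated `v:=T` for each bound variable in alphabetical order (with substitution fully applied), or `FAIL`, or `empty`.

Answer: c:=((Int -> d) -> (d -> a)) e:=((d -> ((Int -> d) -> (d -> a))) -> (d -> Bool))

Derivation:
step 1: unify c ~ ((Int -> d) -> (d -> a))  [subst: {-} | 1 pending]
  bind c := ((Int -> d) -> (d -> a))
step 2: unify e ~ ((d -> ((Int -> d) -> (d -> a))) -> (d -> Bool))  [subst: {c:=((Int -> d) -> (d -> a))} | 0 pending]
  bind e := ((d -> ((Int -> d) -> (d -> a))) -> (d -> Bool))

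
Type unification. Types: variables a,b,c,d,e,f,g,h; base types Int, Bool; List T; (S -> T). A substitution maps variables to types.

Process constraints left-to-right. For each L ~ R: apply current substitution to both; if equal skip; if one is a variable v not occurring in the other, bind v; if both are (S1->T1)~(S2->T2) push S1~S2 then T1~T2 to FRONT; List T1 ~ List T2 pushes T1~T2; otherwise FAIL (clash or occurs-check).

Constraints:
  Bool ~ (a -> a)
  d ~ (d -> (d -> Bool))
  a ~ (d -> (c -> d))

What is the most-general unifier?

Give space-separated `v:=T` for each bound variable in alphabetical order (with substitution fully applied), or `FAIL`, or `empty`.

step 1: unify Bool ~ (a -> a)  [subst: {-} | 2 pending]
  clash: Bool vs (a -> a)

Answer: FAIL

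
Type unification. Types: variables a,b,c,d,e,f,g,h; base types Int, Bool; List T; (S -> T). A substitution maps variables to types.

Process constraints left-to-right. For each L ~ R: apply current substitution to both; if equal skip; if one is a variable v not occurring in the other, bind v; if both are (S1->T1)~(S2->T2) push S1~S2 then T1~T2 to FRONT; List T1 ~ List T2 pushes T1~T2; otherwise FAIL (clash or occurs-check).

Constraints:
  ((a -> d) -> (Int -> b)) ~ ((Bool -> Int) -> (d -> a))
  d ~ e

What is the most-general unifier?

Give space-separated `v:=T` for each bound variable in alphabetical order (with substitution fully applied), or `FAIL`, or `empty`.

step 1: unify ((a -> d) -> (Int -> b)) ~ ((Bool -> Int) -> (d -> a))  [subst: {-} | 1 pending]
  -> decompose arrow: push (a -> d)~(Bool -> Int), (Int -> b)~(d -> a)
step 2: unify (a -> d) ~ (Bool -> Int)  [subst: {-} | 2 pending]
  -> decompose arrow: push a~Bool, d~Int
step 3: unify a ~ Bool  [subst: {-} | 3 pending]
  bind a := Bool
step 4: unify d ~ Int  [subst: {a:=Bool} | 2 pending]
  bind d := Int
step 5: unify (Int -> b) ~ (Int -> Bool)  [subst: {a:=Bool, d:=Int} | 1 pending]
  -> decompose arrow: push Int~Int, b~Bool
step 6: unify Int ~ Int  [subst: {a:=Bool, d:=Int} | 2 pending]
  -> identical, skip
step 7: unify b ~ Bool  [subst: {a:=Bool, d:=Int} | 1 pending]
  bind b := Bool
step 8: unify Int ~ e  [subst: {a:=Bool, d:=Int, b:=Bool} | 0 pending]
  bind e := Int

Answer: a:=Bool b:=Bool d:=Int e:=Int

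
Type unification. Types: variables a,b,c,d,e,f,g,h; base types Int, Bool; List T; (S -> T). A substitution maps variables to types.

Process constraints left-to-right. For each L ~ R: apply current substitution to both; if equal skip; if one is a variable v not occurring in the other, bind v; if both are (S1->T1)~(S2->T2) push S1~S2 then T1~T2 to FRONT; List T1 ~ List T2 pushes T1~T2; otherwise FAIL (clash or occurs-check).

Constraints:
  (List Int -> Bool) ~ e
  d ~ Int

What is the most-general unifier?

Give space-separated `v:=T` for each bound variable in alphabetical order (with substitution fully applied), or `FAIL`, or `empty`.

Answer: d:=Int e:=(List Int -> Bool)

Derivation:
step 1: unify (List Int -> Bool) ~ e  [subst: {-} | 1 pending]
  bind e := (List Int -> Bool)
step 2: unify d ~ Int  [subst: {e:=(List Int -> Bool)} | 0 pending]
  bind d := Int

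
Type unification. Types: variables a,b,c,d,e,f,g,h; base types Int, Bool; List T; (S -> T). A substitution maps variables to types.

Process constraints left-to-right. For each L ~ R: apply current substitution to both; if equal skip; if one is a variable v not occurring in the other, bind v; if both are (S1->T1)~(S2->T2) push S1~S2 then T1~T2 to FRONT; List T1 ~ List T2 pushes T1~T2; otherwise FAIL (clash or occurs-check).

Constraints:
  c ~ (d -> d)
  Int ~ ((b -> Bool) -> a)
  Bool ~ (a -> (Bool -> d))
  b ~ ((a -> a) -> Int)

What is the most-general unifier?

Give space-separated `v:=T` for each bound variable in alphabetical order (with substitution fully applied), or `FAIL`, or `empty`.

step 1: unify c ~ (d -> d)  [subst: {-} | 3 pending]
  bind c := (d -> d)
step 2: unify Int ~ ((b -> Bool) -> a)  [subst: {c:=(d -> d)} | 2 pending]
  clash: Int vs ((b -> Bool) -> a)

Answer: FAIL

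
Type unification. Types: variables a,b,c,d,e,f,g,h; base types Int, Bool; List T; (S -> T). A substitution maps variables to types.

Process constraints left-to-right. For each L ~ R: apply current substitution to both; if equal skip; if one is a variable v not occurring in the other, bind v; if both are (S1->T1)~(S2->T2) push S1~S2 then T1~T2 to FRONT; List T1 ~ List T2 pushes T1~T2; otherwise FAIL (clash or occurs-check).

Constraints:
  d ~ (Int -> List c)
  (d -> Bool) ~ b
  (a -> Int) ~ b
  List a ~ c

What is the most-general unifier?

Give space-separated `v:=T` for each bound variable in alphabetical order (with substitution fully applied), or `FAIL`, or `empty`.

step 1: unify d ~ (Int -> List c)  [subst: {-} | 3 pending]
  bind d := (Int -> List c)
step 2: unify ((Int -> List c) -> Bool) ~ b  [subst: {d:=(Int -> List c)} | 2 pending]
  bind b := ((Int -> List c) -> Bool)
step 3: unify (a -> Int) ~ ((Int -> List c) -> Bool)  [subst: {d:=(Int -> List c), b:=((Int -> List c) -> Bool)} | 1 pending]
  -> decompose arrow: push a~(Int -> List c), Int~Bool
step 4: unify a ~ (Int -> List c)  [subst: {d:=(Int -> List c), b:=((Int -> List c) -> Bool)} | 2 pending]
  bind a := (Int -> List c)
step 5: unify Int ~ Bool  [subst: {d:=(Int -> List c), b:=((Int -> List c) -> Bool), a:=(Int -> List c)} | 1 pending]
  clash: Int vs Bool

Answer: FAIL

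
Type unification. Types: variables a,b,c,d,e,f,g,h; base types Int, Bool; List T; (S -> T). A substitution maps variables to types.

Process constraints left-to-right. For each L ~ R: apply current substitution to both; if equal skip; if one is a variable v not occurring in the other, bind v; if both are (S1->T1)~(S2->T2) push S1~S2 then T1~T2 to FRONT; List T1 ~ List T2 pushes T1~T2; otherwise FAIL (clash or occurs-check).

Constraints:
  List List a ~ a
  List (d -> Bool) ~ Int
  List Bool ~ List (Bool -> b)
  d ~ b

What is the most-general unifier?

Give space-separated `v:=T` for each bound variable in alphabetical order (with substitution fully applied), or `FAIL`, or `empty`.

step 1: unify List List a ~ a  [subst: {-} | 3 pending]
  occurs-check fail

Answer: FAIL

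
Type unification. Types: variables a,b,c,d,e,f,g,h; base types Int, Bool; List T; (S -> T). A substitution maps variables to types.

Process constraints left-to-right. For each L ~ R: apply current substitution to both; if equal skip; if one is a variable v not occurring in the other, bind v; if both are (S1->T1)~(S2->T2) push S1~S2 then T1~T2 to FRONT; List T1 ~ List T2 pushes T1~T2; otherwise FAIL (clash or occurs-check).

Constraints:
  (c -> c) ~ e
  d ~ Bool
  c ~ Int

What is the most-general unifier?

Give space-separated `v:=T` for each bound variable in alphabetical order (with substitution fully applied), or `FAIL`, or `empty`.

step 1: unify (c -> c) ~ e  [subst: {-} | 2 pending]
  bind e := (c -> c)
step 2: unify d ~ Bool  [subst: {e:=(c -> c)} | 1 pending]
  bind d := Bool
step 3: unify c ~ Int  [subst: {e:=(c -> c), d:=Bool} | 0 pending]
  bind c := Int

Answer: c:=Int d:=Bool e:=(Int -> Int)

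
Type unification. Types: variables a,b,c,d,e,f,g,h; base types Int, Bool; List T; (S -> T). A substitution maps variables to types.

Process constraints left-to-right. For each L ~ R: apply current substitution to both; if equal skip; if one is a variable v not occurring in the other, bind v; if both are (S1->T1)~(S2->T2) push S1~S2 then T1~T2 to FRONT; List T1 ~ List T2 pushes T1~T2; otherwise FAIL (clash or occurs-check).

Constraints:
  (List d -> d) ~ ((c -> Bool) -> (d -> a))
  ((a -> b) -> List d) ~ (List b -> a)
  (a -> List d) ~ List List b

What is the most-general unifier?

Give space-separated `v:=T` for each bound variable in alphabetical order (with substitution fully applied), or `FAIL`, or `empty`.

Answer: FAIL

Derivation:
step 1: unify (List d -> d) ~ ((c -> Bool) -> (d -> a))  [subst: {-} | 2 pending]
  -> decompose arrow: push List d~(c -> Bool), d~(d -> a)
step 2: unify List d ~ (c -> Bool)  [subst: {-} | 3 pending]
  clash: List d vs (c -> Bool)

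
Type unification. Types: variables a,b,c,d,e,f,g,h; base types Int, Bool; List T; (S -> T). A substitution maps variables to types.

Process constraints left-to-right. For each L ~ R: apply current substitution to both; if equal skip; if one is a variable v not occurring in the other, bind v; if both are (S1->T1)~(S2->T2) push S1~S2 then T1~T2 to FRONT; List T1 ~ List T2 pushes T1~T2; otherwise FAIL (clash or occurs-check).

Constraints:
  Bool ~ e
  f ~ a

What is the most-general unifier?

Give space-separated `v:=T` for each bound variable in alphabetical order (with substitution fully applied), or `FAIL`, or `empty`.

step 1: unify Bool ~ e  [subst: {-} | 1 pending]
  bind e := Bool
step 2: unify f ~ a  [subst: {e:=Bool} | 0 pending]
  bind f := a

Answer: e:=Bool f:=a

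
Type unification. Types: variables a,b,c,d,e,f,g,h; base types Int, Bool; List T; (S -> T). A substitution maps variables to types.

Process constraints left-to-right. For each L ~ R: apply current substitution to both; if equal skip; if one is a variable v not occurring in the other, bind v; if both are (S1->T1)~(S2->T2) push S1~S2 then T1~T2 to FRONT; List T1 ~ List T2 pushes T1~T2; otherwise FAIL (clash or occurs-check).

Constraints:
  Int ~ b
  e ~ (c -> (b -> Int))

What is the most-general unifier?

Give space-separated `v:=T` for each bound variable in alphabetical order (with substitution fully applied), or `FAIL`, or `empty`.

Answer: b:=Int e:=(c -> (Int -> Int))

Derivation:
step 1: unify Int ~ b  [subst: {-} | 1 pending]
  bind b := Int
step 2: unify e ~ (c -> (Int -> Int))  [subst: {b:=Int} | 0 pending]
  bind e := (c -> (Int -> Int))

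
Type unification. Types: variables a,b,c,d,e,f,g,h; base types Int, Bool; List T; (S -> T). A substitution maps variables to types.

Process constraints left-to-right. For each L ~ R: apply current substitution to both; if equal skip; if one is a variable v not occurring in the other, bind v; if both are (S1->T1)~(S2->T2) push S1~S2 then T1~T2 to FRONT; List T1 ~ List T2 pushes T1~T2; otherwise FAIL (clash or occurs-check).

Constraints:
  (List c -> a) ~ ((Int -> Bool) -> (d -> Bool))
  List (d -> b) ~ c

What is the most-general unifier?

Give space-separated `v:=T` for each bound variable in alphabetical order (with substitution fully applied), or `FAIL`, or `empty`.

step 1: unify (List c -> a) ~ ((Int -> Bool) -> (d -> Bool))  [subst: {-} | 1 pending]
  -> decompose arrow: push List c~(Int -> Bool), a~(d -> Bool)
step 2: unify List c ~ (Int -> Bool)  [subst: {-} | 2 pending]
  clash: List c vs (Int -> Bool)

Answer: FAIL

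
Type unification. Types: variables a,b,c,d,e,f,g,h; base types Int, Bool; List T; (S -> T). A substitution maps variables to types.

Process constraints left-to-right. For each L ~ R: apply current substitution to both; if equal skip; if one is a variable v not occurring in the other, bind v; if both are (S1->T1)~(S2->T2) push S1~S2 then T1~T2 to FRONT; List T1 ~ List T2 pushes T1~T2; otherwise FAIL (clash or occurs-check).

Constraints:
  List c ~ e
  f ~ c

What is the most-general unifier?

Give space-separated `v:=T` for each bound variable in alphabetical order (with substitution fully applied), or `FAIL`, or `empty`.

step 1: unify List c ~ e  [subst: {-} | 1 pending]
  bind e := List c
step 2: unify f ~ c  [subst: {e:=List c} | 0 pending]
  bind f := c

Answer: e:=List c f:=c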